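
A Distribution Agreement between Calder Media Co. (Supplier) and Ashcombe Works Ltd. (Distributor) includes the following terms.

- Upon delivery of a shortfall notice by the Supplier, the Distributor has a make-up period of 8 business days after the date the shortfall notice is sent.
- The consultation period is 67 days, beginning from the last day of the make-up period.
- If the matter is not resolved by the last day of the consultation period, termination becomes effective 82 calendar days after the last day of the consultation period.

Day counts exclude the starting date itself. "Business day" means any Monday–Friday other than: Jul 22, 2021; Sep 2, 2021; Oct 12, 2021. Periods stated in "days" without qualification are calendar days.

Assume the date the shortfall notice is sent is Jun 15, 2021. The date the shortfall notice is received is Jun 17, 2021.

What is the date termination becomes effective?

Nov 21, 2021

From Tuesday, Jun 15, 2021, 8 business days (Jun 16, Jun 17, Jun 18, Jun 21, Jun 22, Jun 23, Jun 24, Jun 25, skipping weekends) brings us to Friday, Jun 25, 2021, which is the last day of the make-up period.
Adding 67 calendar days to Jun 25, 2021 gives Aug 31, 2021, which is the last day of the consultation period.
The date termination becomes effective: Aug 31, 2021 + 82 days = Nov 21, 2021.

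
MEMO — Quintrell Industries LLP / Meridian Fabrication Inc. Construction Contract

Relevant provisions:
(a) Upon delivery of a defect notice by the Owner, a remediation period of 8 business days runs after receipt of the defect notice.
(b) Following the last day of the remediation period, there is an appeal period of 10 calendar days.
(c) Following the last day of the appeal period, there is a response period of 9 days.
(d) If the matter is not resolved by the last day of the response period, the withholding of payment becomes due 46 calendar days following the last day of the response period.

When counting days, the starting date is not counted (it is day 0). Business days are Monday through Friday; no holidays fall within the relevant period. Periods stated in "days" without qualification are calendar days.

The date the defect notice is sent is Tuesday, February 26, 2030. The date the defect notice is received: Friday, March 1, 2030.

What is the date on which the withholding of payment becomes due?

From Friday, March 1, 2030, 8 business days (Mar 4, Mar 5, Mar 6, Mar 7, Mar 8, Mar 11, Mar 12, Mar 13, skipping weekends) brings us to Wednesday, March 13, 2030, which is the last day of the remediation period.
Adding 10 calendar days to March 13, 2030 gives March 23, 2030, which is the last day of the appeal period.
The last day of the response period: 9 calendar days after March 23, 2030 is April 1, 2030.
The date on which the withholding of payment becomes due: April 1, 2030 + 46 days = May 17, 2030.

May 17, 2030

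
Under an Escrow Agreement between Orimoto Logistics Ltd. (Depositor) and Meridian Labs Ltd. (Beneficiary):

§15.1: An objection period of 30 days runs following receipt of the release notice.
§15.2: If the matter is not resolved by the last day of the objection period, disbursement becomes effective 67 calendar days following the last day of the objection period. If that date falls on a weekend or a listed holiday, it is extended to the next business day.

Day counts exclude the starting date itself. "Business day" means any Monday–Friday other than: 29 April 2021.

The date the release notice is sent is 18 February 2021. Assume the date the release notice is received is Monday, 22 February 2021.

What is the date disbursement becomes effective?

The last day of the objection period: 22 February 2021 + 30 days = 24 March 2021.
The date disbursement becomes effective: 24 March 2021 + 67 days = 30 May 2021. That falls on a Sunday, so it rolls to the next business day, Monday, 31 May 2021.

31 May 2021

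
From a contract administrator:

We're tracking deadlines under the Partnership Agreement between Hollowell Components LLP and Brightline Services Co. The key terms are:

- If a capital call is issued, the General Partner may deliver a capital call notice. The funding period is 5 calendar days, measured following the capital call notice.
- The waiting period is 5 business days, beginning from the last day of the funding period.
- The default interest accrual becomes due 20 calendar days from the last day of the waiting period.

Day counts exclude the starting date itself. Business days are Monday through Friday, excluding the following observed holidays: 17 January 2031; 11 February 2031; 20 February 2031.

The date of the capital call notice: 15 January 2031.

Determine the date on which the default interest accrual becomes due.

The last day of the funding period: 15 January 2031 + 5 days = 20 January 2031.
The last day of the waiting period: 5 business days after Monday, 20 January 2031, skipping weekends — Jan 21, Jan 22, Jan 23, Jan 24, Jan 27 — lands on Monday, 27 January 2031.
The date on which the default interest accrual becomes due: 27 January 2031 + 20 days = 16 February 2031.

16 February 2031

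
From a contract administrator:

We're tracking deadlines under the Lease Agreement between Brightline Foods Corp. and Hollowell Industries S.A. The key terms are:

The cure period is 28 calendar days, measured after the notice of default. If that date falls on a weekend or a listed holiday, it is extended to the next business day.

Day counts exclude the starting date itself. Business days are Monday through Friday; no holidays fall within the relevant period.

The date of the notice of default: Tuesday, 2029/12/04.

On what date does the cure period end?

2030/01/01

Adding 28 calendar days to 2029/12/04 gives 2030/01/01, which is the last day of the cure period. 2030/01/01 is a Tuesday, so no roll-forward applies.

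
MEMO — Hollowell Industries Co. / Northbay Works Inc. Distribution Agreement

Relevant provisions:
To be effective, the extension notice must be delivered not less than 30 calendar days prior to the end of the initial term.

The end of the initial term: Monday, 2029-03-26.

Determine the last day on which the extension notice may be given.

2029-02-24

Counting back 30 calendar days from 2029-03-26 gives 2029-02-24.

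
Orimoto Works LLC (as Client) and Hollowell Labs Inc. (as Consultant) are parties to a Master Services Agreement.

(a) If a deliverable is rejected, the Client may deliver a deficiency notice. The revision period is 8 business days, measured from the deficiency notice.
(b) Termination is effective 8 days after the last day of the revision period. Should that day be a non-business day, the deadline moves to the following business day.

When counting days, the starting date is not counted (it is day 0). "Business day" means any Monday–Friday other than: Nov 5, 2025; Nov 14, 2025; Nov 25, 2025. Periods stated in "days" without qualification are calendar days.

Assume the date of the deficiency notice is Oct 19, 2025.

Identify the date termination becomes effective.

Nov 6, 2025

From Sunday, Oct 19, 2025, 8 business days (Oct 20, Oct 21, Oct 22, Oct 23, Oct 24, Oct 27, Oct 28, Oct 29, skipping weekends) brings us to Wednesday, Oct 29, 2025, which is the last day of the revision period.
Adding 8 calendar days to Oct 29, 2025 gives Nov 6, 2025, which is the date termination becomes effective. Nov 6, 2025 is a Thursday and is not a listed holiday, so no roll-forward applies.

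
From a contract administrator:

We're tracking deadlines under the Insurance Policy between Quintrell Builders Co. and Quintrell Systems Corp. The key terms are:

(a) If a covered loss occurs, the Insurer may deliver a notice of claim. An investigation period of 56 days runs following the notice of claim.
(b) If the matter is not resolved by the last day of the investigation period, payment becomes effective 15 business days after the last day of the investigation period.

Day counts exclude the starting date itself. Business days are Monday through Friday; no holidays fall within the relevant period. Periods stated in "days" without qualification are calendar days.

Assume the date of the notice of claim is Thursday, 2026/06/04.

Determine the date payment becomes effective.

The last day of the investigation period: 56 calendar days after 2026/06/04 is 2026/07/30.
The date payment becomes effective: 15 business days after Thursday, 2026/07/30, skipping weekends — Jul 31, Aug 3, Aug 4, Aug 5, …, Aug 18, Aug 19, Aug 20 — lands on Thursday, 2026/08/20.

2026/08/20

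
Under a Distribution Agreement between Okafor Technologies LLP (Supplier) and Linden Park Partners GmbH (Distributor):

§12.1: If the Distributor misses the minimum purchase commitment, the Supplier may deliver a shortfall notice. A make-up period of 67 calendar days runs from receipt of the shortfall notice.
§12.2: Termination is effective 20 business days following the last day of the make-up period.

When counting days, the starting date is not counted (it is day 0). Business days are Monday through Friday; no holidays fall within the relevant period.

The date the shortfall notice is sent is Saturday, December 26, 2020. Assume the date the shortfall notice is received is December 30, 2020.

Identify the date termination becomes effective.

April 2, 2021

The last day of the make-up period: 67 calendar days after December 30, 2020 is March 7, 2021.
The date termination becomes effective: 20 business days after Sunday, March 7, 2021, skipping weekends — Mar 8, Mar 9, Mar 10, Mar 11, …, Mar 31, Apr 1, Apr 2 — lands on Friday, April 2, 2021.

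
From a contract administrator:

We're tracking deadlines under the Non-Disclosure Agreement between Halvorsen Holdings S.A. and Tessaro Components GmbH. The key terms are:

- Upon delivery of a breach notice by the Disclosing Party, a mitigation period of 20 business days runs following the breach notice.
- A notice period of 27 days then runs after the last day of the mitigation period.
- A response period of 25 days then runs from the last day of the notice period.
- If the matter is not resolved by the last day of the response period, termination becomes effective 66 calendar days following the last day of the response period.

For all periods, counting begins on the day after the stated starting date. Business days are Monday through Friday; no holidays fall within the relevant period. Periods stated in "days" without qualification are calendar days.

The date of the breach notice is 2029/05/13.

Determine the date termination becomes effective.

The last day of the mitigation period: 20 business days after Sunday, 2029/05/13, skipping weekends — May 14, May 15, May 16, May 17, …, Jun 6, Jun 7, Jun 8 — lands on Friday, 2029/06/08.
The last day of the notice period: 2029/06/08 + 27 days = 2029/07/05.
The last day of the response period: 25 calendar days after 2029/07/05 is 2029/07/30.
The date termination becomes effective: 2029/07/30 + 66 days = 2029/10/04.

2029/10/04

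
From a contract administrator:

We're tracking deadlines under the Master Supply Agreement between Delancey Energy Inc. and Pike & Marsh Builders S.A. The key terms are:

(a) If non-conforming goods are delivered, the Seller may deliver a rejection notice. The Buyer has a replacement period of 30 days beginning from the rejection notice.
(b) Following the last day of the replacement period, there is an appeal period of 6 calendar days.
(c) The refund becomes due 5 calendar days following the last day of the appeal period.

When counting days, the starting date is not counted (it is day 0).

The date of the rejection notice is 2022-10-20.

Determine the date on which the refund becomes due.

2022-11-30

The last day of the replacement period: 2022-10-20 + 30 days = 2022-11-19.
Adding 6 calendar days to 2022-11-19 gives 2022-11-25, which is the last day of the appeal period.
The date on which the refund becomes due: 2022-11-25 + 5 days = 2022-11-30.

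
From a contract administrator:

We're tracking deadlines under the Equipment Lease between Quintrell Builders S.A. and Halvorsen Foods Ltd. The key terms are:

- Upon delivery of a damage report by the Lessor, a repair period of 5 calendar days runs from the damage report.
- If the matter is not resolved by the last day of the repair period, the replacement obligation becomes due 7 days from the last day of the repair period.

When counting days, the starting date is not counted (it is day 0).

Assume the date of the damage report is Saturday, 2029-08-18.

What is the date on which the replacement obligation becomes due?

Adding 5 calendar days to 2029-08-18 gives 2029-08-23, which is the last day of the repair period.
Adding 7 calendar days to 2029-08-23 gives 2029-08-30, which is the date on which the replacement obligation becomes due.

2029-08-30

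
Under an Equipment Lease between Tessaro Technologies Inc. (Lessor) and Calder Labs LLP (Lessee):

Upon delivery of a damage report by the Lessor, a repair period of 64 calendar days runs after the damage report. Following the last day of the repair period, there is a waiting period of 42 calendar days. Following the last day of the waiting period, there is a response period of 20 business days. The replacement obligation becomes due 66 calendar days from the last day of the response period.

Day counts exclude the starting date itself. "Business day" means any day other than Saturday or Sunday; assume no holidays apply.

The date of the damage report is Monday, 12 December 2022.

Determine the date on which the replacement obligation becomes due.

30 June 2023

The last day of the repair period: 64 calendar days after 12 December 2022 is 14 February 2023.
The last day of the waiting period: 14 February 2023 + 42 days = 28 March 2023.
The last day of the response period: counting 20 business days from Tuesday, 28 March 2023 (Mar 29, Mar 30, Mar 31, Apr 3, …, Apr 21, Apr 24, Apr 25, skipping weekends) reaches Tuesday, 25 April 2023.
Adding 66 calendar days to 25 April 2023 gives 30 June 2023, which is the date on which the replacement obligation becomes due.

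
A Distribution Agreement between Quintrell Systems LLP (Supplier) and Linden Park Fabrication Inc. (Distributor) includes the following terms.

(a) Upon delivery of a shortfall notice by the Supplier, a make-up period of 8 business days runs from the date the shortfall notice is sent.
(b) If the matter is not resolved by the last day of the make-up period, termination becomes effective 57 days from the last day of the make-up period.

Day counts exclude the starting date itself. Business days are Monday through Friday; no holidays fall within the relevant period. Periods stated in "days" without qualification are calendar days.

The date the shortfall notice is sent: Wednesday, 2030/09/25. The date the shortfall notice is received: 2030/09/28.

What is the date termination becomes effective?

2030/12/03

From Wednesday, 2030/09/25, 8 business days (Sep 26, Sep 27, Sep 30, Oct 1, Oct 2, Oct 3, Oct 4, Oct 7, skipping weekends) brings us to Monday, 2030/10/07, which is the last day of the make-up period.
The date termination becomes effective: 57 calendar days after 2030/10/07 is 2030/12/03.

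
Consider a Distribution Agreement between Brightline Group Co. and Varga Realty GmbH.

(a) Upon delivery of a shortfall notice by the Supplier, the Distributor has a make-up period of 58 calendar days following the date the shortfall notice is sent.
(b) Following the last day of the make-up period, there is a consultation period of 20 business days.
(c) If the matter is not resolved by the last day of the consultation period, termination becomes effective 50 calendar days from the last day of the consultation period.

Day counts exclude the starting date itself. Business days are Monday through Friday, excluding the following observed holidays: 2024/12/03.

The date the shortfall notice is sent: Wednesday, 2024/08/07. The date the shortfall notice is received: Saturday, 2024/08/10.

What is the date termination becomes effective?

2024/12/21

The last day of the make-up period: 58 calendar days after 2024/08/07 is 2024/10/04.
The last day of the consultation period: counting 20 business days from Friday, 2024/10/04 (Oct 7, Oct 8, Oct 9, Oct 10, …, Oct 30, Oct 31, Nov 1, skipping weekends) reaches Friday, 2024/11/01.
The date termination becomes effective: 2024/11/01 + 50 days = 2024/12/21.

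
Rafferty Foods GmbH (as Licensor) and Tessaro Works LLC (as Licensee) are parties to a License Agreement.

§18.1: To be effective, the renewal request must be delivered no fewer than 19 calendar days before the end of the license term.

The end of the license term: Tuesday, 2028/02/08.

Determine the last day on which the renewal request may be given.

2028/01/20

2028/02/08 minus 19 days is 2028/01/20.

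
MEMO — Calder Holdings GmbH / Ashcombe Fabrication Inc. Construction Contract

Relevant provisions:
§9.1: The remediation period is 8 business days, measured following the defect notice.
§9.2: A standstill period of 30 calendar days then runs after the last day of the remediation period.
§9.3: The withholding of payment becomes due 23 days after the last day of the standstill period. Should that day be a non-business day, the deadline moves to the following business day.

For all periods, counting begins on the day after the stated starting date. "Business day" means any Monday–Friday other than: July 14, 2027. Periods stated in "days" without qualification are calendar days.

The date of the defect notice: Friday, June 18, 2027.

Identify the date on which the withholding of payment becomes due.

August 23, 2027

The last day of the remediation period: counting 8 business days from Friday, June 18, 2027 (Jun 21, Jun 22, Jun 23, Jun 24, Jun 25, Jun 28, Jun 29, Jun 30, skipping weekends) reaches Wednesday, June 30, 2027.
The last day of the standstill period: 30 calendar days after June 30, 2027 is July 30, 2027.
The date on which the withholding of payment becomes due: 23 calendar days after July 30, 2027 is August 22, 2027. That falls on a Sunday, so it rolls to the next business day, Monday, August 23, 2027.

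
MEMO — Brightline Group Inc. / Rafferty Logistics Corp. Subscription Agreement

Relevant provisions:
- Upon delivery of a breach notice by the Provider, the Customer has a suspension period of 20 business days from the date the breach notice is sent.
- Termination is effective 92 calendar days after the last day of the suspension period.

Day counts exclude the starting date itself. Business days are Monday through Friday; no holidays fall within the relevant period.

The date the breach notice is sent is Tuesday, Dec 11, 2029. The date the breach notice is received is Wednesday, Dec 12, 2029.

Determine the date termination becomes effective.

The last day of the suspension period: counting 20 business days from Tuesday, Dec 11, 2029 (Dec 12, Dec 13, Dec 14, Dec 17, …, Jan 4, Jan 7, Jan 8, skipping weekends) reaches Tuesday, Jan 8, 2030.
Adding 92 calendar days to Jan 8, 2030 gives Apr 10, 2030, which is the date termination becomes effective.

Apr 10, 2030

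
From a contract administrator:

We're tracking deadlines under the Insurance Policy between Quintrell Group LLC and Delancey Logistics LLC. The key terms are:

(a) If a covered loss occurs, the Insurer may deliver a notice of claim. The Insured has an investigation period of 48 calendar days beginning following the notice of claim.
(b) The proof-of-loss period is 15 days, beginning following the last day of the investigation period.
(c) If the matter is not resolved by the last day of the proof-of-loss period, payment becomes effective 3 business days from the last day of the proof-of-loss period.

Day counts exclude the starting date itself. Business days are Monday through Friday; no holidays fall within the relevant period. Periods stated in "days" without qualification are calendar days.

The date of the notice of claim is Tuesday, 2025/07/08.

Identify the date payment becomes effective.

Adding 48 calendar days to 2025/07/08 gives 2025/08/25, which is the last day of the investigation period.
The last day of the proof-of-loss period: 15 calendar days after 2025/08/25 is 2025/09/09.
From Tuesday, 2025/09/09, 3 business days (Sep 10, Sep 11, Sep 12, skipping weekends) brings us to Friday, 2025/09/12, which is the date payment becomes effective.

2025/09/12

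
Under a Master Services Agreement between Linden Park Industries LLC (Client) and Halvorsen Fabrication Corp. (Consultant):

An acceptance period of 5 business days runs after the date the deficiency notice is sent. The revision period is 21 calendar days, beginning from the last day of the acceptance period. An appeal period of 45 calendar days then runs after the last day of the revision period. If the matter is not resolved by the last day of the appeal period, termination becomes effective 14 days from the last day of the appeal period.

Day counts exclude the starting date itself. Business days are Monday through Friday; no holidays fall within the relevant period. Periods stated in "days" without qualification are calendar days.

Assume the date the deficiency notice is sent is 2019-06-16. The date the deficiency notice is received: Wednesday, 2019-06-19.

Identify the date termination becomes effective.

The last day of the acceptance period: counting 5 business days from Sunday, 2019-06-16 (Jun 17, Jun 18, Jun 19, Jun 20, Jun 21, skipping weekends) reaches Friday, 2019-06-21.
The last day of the revision period: 21 calendar days after 2019-06-21 is 2019-07-12.
The last day of the appeal period: 45 calendar days after 2019-07-12 is 2019-08-26.
The date termination becomes effective: 14 calendar days after 2019-08-26 is 2019-09-09.

2019-09-09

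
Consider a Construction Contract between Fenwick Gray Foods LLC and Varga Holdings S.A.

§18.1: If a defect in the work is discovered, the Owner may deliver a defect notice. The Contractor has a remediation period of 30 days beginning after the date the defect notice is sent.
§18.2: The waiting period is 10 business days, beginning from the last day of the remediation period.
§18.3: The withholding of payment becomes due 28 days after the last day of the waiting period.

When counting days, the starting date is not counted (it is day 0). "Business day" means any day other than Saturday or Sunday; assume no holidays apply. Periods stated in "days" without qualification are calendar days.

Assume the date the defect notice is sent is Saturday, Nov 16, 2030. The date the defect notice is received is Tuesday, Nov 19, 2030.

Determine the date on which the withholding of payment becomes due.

Jan 27, 2031

The last day of the remediation period: Nov 16, 2030 + 30 days = Dec 16, 2030.
The last day of the waiting period: counting 10 business days from Monday, Dec 16, 2030 (Dec 17, Dec 18, Dec 19, Dec 20, Dec 23, Dec 24, Dec 25, Dec 26, Dec 27, Dec 30, skipping weekends) reaches Monday, Dec 30, 2030.
The date on which the withholding of payment becomes due: 28 calendar days after Dec 30, 2030 is Jan 27, 2031.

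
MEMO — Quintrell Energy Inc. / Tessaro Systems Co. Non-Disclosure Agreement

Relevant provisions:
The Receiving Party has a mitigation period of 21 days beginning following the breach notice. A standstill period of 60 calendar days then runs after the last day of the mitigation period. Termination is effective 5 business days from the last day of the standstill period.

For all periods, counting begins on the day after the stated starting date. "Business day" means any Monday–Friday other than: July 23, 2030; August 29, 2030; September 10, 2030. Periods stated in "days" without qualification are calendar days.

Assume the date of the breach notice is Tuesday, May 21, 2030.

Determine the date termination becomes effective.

August 16, 2030

The last day of the mitigation period: May 21, 2030 + 21 days = June 11, 2030.
Adding 60 calendar days to June 11, 2030 gives August 10, 2030, which is the last day of the standstill period.
From Saturday, August 10, 2030, 5 business days (Aug 12, Aug 13, Aug 14, Aug 15, Aug 16, skipping weekends) brings us to Friday, August 16, 2030, which is the date termination becomes effective.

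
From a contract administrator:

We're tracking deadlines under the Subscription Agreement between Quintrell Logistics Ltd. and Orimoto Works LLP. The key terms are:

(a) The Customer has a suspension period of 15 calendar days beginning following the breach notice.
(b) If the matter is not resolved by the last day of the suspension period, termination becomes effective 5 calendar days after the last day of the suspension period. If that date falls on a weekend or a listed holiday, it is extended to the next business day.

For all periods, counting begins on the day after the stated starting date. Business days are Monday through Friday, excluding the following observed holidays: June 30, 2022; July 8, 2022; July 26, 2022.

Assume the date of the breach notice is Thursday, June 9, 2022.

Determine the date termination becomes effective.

June 29, 2022

Adding 15 calendar days to June 9, 2022 gives June 24, 2022, which is the last day of the suspension period.
The date termination becomes effective: 5 calendar days after June 24, 2022 is June 29, 2022. June 29, 2022 is a Wednesday and is not a listed holiday, so no roll-forward applies.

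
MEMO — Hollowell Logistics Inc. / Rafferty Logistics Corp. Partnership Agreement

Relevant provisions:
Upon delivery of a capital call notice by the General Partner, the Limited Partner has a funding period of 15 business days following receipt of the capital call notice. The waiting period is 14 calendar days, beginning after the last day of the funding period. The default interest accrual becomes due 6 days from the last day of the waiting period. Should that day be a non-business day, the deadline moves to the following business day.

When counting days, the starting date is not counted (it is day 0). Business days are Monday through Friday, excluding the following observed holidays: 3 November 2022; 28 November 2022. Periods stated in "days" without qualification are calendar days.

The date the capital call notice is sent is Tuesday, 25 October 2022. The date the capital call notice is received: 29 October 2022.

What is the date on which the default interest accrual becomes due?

12 December 2022

The last day of the funding period: counting 15 business days from Saturday, 29 October 2022 (Oct 31, Nov 1, Nov 2, Nov 4, …, Nov 17, Nov 18, Nov 21, skipping weekends and the listed holiday on Nov 3) reaches Monday, 21 November 2022.
The last day of the waiting period: 21 November 2022 + 14 days = 5 December 2022.
The date on which the default interest accrual becomes due: 5 December 2022 + 6 days = 11 December 2022. That falls on a Sunday, so it rolls to the next business day, Monday, 12 December 2022.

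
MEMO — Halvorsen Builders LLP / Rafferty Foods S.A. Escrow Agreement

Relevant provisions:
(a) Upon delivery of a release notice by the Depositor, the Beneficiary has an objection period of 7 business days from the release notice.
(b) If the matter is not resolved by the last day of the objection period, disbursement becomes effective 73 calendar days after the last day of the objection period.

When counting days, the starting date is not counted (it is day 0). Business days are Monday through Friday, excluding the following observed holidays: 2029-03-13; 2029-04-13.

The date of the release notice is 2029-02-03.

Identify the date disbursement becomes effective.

2029-04-27

The last day of the objection period: 7 business days after Saturday, 2029-02-03, skipping weekends — Feb 5, Feb 6, Feb 7, Feb 8, Feb 9, Feb 12, Feb 13 — lands on Tuesday, 2029-02-13.
The date disbursement becomes effective: 2029-02-13 + 73 days = 2029-04-27.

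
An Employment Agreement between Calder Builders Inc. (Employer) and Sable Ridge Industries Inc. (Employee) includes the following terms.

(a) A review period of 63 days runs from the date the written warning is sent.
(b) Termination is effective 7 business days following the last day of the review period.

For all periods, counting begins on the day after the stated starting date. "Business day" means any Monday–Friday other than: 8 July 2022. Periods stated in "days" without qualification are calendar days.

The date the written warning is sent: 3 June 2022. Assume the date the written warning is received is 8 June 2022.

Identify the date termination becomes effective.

16 August 2022

Adding 63 calendar days to 3 June 2022 gives 5 August 2022, which is the last day of the review period.
The date termination becomes effective: counting 7 business days from Friday, 5 August 2022 (Aug 8, Aug 9, Aug 10, Aug 11, Aug 12, Aug 15, Aug 16, skipping weekends) reaches Tuesday, 16 August 2022.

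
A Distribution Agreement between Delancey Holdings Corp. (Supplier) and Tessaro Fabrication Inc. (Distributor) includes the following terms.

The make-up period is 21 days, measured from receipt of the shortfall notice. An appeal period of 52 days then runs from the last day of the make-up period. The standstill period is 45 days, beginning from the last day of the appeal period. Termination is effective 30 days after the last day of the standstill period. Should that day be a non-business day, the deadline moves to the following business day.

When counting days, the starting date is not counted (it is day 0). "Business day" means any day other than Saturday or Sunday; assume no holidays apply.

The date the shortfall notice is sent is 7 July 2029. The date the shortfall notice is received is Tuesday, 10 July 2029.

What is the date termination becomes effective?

5 December 2029

The last day of the make-up period: 10 July 2029 + 21 days = 31 July 2029.
The last day of the appeal period: 31 July 2029 + 52 days = 21 September 2029.
The last day of the standstill period: 21 September 2029 + 45 days = 5 November 2029.
Adding 30 calendar days to 5 November 2029 gives 5 December 2029, which is the date termination becomes effective. 5 December 2029 is a Wednesday, so no roll-forward applies.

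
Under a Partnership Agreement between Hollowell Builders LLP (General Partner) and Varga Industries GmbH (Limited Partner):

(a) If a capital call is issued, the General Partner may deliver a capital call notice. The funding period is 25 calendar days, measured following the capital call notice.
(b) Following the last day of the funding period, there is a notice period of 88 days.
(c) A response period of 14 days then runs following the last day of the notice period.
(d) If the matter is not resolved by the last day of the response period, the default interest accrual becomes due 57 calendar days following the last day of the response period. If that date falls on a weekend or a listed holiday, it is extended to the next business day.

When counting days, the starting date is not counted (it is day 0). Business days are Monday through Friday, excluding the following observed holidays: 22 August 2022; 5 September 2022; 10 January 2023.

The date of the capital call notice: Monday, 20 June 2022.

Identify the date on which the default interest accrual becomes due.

The last day of the funding period: 20 June 2022 + 25 days = 15 July 2022.
The last day of the notice period: 88 calendar days after 15 July 2022 is 11 October 2022.
The last day of the response period: 11 October 2022 + 14 days = 25 October 2022.
Adding 57 calendar days to 25 October 2022 gives 21 December 2022, which is the date on which the default interest accrual becomes due. 21 December 2022 is a Wednesday and is not a listed holiday, so no roll-forward applies.

21 December 2022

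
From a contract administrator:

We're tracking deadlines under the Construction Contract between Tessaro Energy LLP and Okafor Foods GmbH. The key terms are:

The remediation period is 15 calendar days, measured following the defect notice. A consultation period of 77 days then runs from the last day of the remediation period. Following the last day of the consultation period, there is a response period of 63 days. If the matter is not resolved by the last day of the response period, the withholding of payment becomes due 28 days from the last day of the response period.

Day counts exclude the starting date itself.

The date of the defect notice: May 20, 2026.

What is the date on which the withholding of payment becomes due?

The last day of the remediation period: May 20, 2026 + 15 days = Jun 4, 2026.
The last day of the consultation period: 77 calendar days after Jun 4, 2026 is Aug 20, 2026.
The last day of the response period: Aug 20, 2026 + 63 days = Oct 22, 2026.
The date on which the withholding of payment becomes due: Oct 22, 2026 + 28 days = Nov 19, 2026.

Nov 19, 2026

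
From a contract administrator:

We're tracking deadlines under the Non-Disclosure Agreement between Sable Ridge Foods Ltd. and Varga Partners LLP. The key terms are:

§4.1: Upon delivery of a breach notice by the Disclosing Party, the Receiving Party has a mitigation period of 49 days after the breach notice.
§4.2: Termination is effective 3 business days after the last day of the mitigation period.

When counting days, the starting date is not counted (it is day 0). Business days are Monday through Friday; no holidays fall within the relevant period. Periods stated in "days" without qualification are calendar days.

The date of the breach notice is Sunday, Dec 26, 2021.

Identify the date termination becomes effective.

Feb 16, 2022

Adding 49 calendar days to Dec 26, 2021 gives Feb 13, 2022, which is the last day of the mitigation period.
The date termination becomes effective: counting 3 business days from Sunday, Feb 13, 2022 (Feb 14, Feb 15, Feb 16, skipping weekends) reaches Wednesday, Feb 16, 2022.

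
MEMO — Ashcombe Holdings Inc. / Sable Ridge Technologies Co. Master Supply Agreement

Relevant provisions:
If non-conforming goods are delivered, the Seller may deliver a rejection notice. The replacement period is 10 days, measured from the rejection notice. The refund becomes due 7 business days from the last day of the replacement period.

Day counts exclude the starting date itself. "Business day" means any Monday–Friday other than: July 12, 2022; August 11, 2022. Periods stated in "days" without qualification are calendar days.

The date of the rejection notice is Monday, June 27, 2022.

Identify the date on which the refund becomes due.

July 19, 2022

Adding 10 calendar days to June 27, 2022 gives July 7, 2022, which is the last day of the replacement period.
From Thursday, July 7, 2022, 7 business days (Jul 8, Jul 11, Jul 13, Jul 14, Jul 15, Jul 18, Jul 19, skipping weekends and the listed holiday on Jul 12) brings us to Tuesday, July 19, 2022, which is the date on which the refund becomes due.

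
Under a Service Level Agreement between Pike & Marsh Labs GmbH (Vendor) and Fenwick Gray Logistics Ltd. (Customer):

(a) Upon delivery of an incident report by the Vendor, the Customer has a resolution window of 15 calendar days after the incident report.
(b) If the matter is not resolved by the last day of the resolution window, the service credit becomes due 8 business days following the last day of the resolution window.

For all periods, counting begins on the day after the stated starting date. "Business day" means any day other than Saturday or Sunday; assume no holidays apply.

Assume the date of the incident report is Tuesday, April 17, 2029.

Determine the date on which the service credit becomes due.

May 14, 2029

Adding 15 calendar days to April 17, 2029 gives May 2, 2029, which is the last day of the resolution window.
The date on which the service credit becomes due: counting 8 business days from Wednesday, May 2, 2029 (May 3, May 4, May 7, May 8, May 9, May 10, May 11, May 14, skipping weekends) reaches Monday, May 14, 2029.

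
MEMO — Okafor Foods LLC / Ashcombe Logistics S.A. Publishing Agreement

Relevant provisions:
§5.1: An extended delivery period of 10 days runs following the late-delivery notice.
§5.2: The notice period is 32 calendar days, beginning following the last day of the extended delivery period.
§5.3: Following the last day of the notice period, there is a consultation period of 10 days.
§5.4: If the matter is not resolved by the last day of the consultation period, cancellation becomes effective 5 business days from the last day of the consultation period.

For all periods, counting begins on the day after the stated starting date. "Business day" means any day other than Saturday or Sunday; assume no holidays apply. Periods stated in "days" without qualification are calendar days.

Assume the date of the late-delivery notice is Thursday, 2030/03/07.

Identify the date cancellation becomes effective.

Adding 10 calendar days to 2030/03/07 gives 2030/03/17, which is the last day of the extended delivery period.
The last day of the notice period: 2030/03/17 + 32 days = 2030/04/18.
Adding 10 calendar days to 2030/04/18 gives 2030/04/28, which is the last day of the consultation period.
The date cancellation becomes effective: counting 5 business days from Sunday, 2030/04/28 (Apr 29, Apr 30, May 1, May 2, May 3, skipping weekends) reaches Friday, 2030/05/03.

2030/05/03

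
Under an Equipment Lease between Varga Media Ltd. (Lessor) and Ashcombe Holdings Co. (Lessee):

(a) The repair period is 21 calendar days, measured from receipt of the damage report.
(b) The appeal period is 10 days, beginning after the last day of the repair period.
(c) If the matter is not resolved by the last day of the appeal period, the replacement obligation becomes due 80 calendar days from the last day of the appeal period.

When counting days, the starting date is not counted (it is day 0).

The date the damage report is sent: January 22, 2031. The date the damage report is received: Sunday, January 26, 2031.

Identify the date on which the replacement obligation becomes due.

May 17, 2031

The last day of the repair period: January 26, 2031 + 21 days = February 16, 2031.
The last day of the appeal period: 10 calendar days after February 16, 2031 is February 26, 2031.
The date on which the replacement obligation becomes due: 80 calendar days after February 26, 2031 is May 17, 2031.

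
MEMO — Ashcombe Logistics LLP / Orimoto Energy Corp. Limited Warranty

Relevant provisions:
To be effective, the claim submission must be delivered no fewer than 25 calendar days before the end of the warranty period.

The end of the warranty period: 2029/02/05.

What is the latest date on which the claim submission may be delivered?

2029/02/05 minus 25 days is 2029/01/11.

2029/01/11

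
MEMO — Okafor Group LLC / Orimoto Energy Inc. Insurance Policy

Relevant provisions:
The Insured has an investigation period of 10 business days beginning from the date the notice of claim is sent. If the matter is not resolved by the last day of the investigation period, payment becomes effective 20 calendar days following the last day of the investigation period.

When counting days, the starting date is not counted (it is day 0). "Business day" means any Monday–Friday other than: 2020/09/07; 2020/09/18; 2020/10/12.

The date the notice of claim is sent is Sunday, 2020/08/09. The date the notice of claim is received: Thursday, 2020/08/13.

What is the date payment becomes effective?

2020/09/10

From Sunday, 2020/08/09, 10 business days (Aug 10, Aug 11, Aug 12, Aug 13, Aug 14, Aug 17, Aug 18, Aug 19, Aug 20, Aug 21, skipping weekends) brings us to Friday, 2020/08/21, which is the last day of the investigation period.
Adding 20 calendar days to 2020/08/21 gives 2020/09/10, which is the date payment becomes effective.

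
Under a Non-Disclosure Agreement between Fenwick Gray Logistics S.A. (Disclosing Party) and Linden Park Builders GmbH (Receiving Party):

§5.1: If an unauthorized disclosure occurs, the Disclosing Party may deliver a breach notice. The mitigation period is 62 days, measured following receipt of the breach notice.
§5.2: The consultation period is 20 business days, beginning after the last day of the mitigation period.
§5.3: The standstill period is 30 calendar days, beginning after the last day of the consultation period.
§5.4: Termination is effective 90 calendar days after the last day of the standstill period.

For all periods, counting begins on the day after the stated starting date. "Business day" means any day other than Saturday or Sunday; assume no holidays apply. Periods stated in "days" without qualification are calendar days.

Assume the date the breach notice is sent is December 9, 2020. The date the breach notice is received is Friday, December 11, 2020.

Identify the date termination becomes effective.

The last day of the mitigation period: December 11, 2020 + 62 days = February 11, 2021.
The last day of the consultation period: 20 business days after Thursday, February 11, 2021, skipping weekends — Feb 12, Feb 15, Feb 16, Feb 17, …, Mar 9, Mar 10, Mar 11 — lands on Thursday, March 11, 2021.
The last day of the standstill period: 30 calendar days after March 11, 2021 is April 10, 2021.
The date termination becomes effective: 90 calendar days after April 10, 2021 is July 9, 2021.

July 9, 2021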